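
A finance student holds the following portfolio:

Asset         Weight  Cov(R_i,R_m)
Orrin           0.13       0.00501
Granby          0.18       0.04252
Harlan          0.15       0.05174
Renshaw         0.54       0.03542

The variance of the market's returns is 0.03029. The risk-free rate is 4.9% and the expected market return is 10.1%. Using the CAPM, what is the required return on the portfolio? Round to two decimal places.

10.94%

β_Orrin = 0.00501 / 0.03029 = 0.1654
β_Granby = 0.04252 / 0.03029 = 1.4038
β_Harlan = 0.05174 / 0.03029 = 1.7082
β_Renshaw = 0.03542 / 0.03029 = 1.1694
β_P = Σ w_i β_i = 0.13×0.1654 + 0.18×1.4038 + 0.15×1.7082 + 0.54×1.1694 = 1.1619
MRP = 10.1% − 4.9% = 5.20%
E(R_P) = R_f + β_P × MRP = 4.9% + 1.1619 × 5.2% = 10.94%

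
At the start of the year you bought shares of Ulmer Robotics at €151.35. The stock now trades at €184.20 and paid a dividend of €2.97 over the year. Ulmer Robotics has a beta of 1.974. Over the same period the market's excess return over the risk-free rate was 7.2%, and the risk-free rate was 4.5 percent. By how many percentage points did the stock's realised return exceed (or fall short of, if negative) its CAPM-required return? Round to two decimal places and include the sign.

+4.95%

Realised HPR = (P1 + D1 − P0) / P0 = (184.20 + 2.97 − 151.35) / 151.35 = 35.82 / 151.35 = 23.6670%
CAPM required = R_f + β·MRP = 4.5% + 1.974 × 7.2% = 18.7128%
α = realised − required = 23.6670% − 18.7128% = +4.95%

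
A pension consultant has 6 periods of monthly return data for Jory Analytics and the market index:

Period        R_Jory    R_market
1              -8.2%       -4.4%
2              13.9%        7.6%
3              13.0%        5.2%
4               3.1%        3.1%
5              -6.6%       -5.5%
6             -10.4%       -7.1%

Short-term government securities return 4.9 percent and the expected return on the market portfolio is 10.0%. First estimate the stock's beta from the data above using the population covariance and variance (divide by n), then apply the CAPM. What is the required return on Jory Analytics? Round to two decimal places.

Mean R_i = (-8.2 + 13.9 + 13.0 + 3.1 − 6.6 − 10.4) / 6 = 0.8000%
Mean R_m = (-4.4 + 7.6 + 5.2 + 3.1 − 5.5 − 7.1) / 6 = -0.1833%
Σ(R_i − R̄_i)(R_m − R̄_m) = 329.9500  ⇒  Cov = 329.9500 / 6 = 54.9917
Σ(R_m − R̄_m)² = 194.2283  ⇒  Var(R_m) = 194.2283 / 6 = 32.3714
β = Cov / Var(R_m) = 54.9917 / 32.3714 = 1.6988
MRP = 10.0% − 4.9% = 5.10%
E(R) = R_f + β × MRP = 4.9% + 1.6988 × 5.1% = 13.56%

13.56%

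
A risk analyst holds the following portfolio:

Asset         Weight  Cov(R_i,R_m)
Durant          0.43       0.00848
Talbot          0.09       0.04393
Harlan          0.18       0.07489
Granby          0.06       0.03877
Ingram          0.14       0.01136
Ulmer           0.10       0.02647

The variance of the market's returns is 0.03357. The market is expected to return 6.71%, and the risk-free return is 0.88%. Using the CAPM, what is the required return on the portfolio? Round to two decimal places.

5.68%

β_Durant = 0.00848 / 0.03357 = 0.2526
β_Talbot = 0.04393 / 0.03357 = 1.3086
β_Harlan = 0.07489 / 0.03357 = 2.2309
β_Granby = 0.03877 / 0.03357 = 1.1549
β_Ingram = 0.01136 / 0.03357 = 0.3384
β_Ulmer = 0.02647 / 0.03357 = 0.7885
β_P = Σ w_i β_i = 0.43×0.2526 + 0.09×1.3086 + 0.18×2.2309 + 0.06×1.1549 + 0.14×0.3384 + 0.10×0.7885 = 0.8235
MRP = 6.71% − 0.88% = 5.83%
E(R_P) = R_f + β_P × MRP = 0.88% + 0.8235 × 5.83% = 5.68%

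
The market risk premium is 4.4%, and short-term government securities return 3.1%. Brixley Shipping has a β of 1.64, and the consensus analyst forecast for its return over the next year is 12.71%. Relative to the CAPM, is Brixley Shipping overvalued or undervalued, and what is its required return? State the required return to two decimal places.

Required return = R_f + β·MRP = 3.1% + 1.64 × 4.4% = 10.32%
Forecast 12.71% > required 10.32% → the stock plots above the SML → undervalued.

Undervalued; required return 10.32%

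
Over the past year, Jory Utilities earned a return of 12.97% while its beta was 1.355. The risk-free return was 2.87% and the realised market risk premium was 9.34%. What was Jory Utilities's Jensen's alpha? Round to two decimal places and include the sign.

CAPM benchmark = R_f + β(R_m − R_f) = 2.87% + 1.355 × 9.34% = 15.52570%
α = actual − benchmark = 12.97% − 15.52570% = -2.56%

-2.56%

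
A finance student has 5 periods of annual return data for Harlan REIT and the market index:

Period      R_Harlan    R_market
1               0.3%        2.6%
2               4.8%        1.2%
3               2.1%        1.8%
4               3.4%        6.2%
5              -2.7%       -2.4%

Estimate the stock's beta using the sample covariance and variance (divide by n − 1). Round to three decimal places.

0.607

Mean R_i = (0.3 + 4.8 + 2.1 + 3.4 − 2.7) / 5 = 1.5800%
Mean R_m = (2.6 + 1.2 + 1.8 + 6.2 − 2.4) / 5 = 1.8800%
Σ(R_i − R̄_i)(R_m − R̄_m) = 23.0280  ⇒  Cov = 23.0280 / 4 = 5.7570
Σ(R_m − R̄_m)² = 37.9680  ⇒  Var(R_m) = 37.9680 / 4 = 9.4920
β = Cov / Var(R_m) = 5.7570 / 9.4920 = 0.6065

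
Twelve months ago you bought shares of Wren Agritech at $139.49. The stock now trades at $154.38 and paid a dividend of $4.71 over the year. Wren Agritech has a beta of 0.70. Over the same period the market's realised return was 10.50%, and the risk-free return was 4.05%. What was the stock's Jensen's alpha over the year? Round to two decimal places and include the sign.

+5.49%

Realised HPR = (P1 + D1 − P0) / P0 = (154.38 + 4.71 − 139.49) / 139.49 = 19.60 / 139.49 = 14.0512%
MRP = 10.50% − 4.05% = 6.45%
CAPM required = R_f + β·MRP = 4.05% + 0.70 × 6.45% = 8.5650%
α = realised − required = 14.0512% − 8.5650% = +5.49%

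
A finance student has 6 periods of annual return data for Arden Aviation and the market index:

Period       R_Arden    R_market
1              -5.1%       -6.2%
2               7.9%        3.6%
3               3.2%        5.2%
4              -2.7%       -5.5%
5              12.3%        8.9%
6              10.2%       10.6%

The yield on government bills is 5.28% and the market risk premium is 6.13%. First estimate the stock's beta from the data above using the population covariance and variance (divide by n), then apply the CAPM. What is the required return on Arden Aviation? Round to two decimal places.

11.01%

Mean R_i = (-5.1 + 7.9 + 3.2 − 2.7 + 12.3 + 10.2) / 6 = 4.3000%
Mean R_m = (-6.2 + 3.6 + 5.2 − 5.5 + 8.9 + 10.6) / 6 = 2.7667%
Σ(R_i − R̄_i)(R_m − R̄_m) = 237.7600  ⇒  Cov = 237.7600 / 6 = 39.6267
Σ(R_m − R̄_m)² = 254.3333  ⇒  Var(R_m) = 254.3333 / 6 = 42.3889
β = Cov / Var(R_m) = 39.6267 / 42.3889 = 0.9348
E(R) = R_f + β × MRP = 5.28% + 0.9348 × 6.13% = 11.01%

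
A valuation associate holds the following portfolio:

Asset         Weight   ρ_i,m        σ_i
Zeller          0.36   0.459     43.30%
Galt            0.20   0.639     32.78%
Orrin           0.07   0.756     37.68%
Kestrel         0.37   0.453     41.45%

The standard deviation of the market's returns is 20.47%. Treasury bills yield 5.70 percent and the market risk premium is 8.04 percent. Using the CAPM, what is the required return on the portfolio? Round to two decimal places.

13.67%

β_Zeller = 0.459 × 43.30% / 20.47% = 0.9709
β_Galt = 0.639 × 32.78% / 20.47% = 1.0233
β_Orrin = 0.756 × 37.68% / 20.47% = 1.3916
β_Kestrel = 0.453 × 41.45% / 20.47% = 0.9173
β_P = Σ w_i β_i = 0.36×0.9709 + 0.20×1.0233 + 0.07×1.3916 + 0.37×0.9173 = 0.9910
E(R_P) = R_f + β_P × MRP = 5.70% + 0.9910 × 8.04% = 13.67%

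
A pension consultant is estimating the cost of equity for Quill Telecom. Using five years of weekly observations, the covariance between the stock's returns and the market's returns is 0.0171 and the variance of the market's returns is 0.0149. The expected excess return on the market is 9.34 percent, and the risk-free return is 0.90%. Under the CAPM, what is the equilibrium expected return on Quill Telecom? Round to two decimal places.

β = Cov(R_i, R_m) / Var(R_m) = 0.0171 / 0.0149 = 1.1477
E(R) = R_f + β × MRP = 0.90% + 1.1477 × 9.34% = 11.62%

11.62%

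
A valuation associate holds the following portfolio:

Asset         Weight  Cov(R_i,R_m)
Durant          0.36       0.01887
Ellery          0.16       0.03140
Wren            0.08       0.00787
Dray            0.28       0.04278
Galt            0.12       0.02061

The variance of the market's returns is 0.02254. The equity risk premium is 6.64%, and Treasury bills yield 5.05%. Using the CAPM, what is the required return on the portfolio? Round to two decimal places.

β_Durant = 0.01887 / 0.02254 = 0.8372
β_Ellery = 0.03140 / 0.02254 = 1.3931
β_Wren = 0.00787 / 0.02254 = 0.3492
β_Dray = 0.04278 / 0.02254 = 1.8980
β_Galt = 0.02061 / 0.02254 = 0.9144
β_P = Σ w_i β_i = 0.36×0.8372 + 0.16×1.3931 + 0.08×0.3492 + 0.28×1.8980 + 0.12×0.9144 = 1.1934
E(R_P) = R_f + β_P × MRP = 5.05% + 1.1934 × 6.64% = 12.97%

12.97%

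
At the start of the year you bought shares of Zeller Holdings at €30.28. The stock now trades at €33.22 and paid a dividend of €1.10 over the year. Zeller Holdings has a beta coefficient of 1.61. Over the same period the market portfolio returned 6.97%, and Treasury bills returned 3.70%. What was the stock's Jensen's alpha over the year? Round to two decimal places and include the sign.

+4.38%

Realised HPR = (P1 + D1 − P0) / P0 = (33.22 + 1.10 − 30.28) / 30.28 = 4.04 / 30.28 = 13.3421%
MRP = 6.97% − 3.70% = 3.27%
CAPM required = R_f + β·MRP = 3.70% + 1.61 × 3.27% = 8.9647%
α = realised − required = 13.3421% − 8.9647% = +4.38%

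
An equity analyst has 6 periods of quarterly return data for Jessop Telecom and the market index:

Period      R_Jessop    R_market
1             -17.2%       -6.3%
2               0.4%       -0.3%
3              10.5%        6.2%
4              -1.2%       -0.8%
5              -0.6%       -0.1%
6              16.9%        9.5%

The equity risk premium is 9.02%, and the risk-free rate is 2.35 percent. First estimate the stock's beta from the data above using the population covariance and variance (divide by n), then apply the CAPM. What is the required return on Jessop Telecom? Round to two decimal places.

Mean R_i = (-17.2 + 0.4 + 10.5 − 1.2 − 0.6 + 16.9) / 6 = 1.4667%
Mean R_m = (-6.3 − 0.3 + 6.2 − 0.8 − 0.1 + 9.5) / 6 = 1.3667%
Σ(R_i − R̄_i)(R_m − R̄_m) = 322.8833  ⇒  Cov = 322.8833 / 6 = 53.8139
Σ(R_m − R̄_m)² = 157.9133  ⇒  Var(R_m) = 157.9133 / 6 = 26.3189
β = Cov / Var(R_m) = 53.8139 / 26.3189 = 2.0447
E(R) = R_f + β × MRP = 2.35% + 2.0447 × 9.02% = 20.79%

20.79%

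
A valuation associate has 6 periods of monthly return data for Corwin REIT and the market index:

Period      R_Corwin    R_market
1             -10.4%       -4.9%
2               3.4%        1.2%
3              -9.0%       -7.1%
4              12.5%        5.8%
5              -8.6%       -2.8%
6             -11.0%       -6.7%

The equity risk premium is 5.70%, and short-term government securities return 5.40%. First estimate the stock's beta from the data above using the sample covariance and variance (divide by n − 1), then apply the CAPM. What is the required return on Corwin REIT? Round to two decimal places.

Mean R_i = (-10.4 + 3.4 − 9.0 + 12.5 − 8.6 − 11.0) / 6 = -3.8500%
Mean R_m = (-4.9 + 1.2 − 7.1 + 5.8 − 2.8 − 6.7) / 6 = -2.4167%
Σ(R_i − R̄_i)(R_m − R̄_m) = 233.3950  ⇒  Cov = 233.3950 / 5 = 46.6790
Σ(R_m − R̄_m)² = 127.1883  ⇒  Var(R_m) = 127.1883 / 5 = 25.4377
β = Cov / Var(R_m) = 46.6790 / 25.4377 = 1.8350
E(R) = R_f + β × MRP = 5.40% + 1.8350 × 5.70% = 15.86%

15.86%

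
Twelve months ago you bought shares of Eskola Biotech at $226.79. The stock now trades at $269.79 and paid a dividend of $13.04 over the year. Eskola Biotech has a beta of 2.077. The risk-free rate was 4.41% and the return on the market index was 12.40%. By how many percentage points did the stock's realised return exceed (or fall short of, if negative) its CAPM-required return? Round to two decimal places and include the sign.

Realised HPR = (P1 + D1 − P0) / P0 = (269.79 + 13.04 − 226.79) / 226.79 = 56.04 / 226.79 = 24.7101%
MRP = 12.40% − 4.41% = 7.99%
CAPM required = R_f + β·MRP = 4.41% + 2.077 × 7.99% = 21.00523%
α = realised − required = 24.7101% − 21.00523% = +3.70%

+3.70%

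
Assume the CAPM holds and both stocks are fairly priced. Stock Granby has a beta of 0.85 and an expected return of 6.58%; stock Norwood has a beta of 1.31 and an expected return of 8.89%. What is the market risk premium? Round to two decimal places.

5.02%

Both satisfy E(R) = R_f + β·MRP, so the slope of the SML is
MRP = (8.89% − 6.58%) / (1.31 − 0.85) = 2.31% / 0.46 = 5.0217%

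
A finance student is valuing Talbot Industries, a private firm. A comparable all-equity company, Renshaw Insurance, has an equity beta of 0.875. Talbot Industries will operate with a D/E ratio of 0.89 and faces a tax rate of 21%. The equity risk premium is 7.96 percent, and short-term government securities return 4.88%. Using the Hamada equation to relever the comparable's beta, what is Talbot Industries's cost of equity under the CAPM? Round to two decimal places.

β_L = β_U × [1 + (1 − t)(D/E)] = 0.875 × [1 + (1 − 0.21) × 0.89]
    = 0.875 × [1 + 0.79 × 0.89] = 0.875 × 1.7031 = 1.4902
E(R) = R_f + β_L × MRP = 4.88% + 1.4902 × 7.96% = 16.74%

16.74%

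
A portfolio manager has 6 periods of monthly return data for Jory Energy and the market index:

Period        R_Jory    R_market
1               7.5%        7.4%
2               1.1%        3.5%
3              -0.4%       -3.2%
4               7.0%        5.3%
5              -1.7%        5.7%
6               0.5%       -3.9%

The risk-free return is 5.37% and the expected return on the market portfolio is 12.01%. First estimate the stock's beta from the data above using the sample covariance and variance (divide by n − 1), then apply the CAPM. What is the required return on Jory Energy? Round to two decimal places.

8.31%

Mean R_i = (7.5 + 1.1 − 0.4 + 7.0 − 1.7 + 0.5) / 6 = 2.3333%
Mean R_m = (7.4 + 3.5 − 3.2 + 5.3 + 5.7 − 3.9) / 6 = 2.4667%
Σ(R_i − R̄_i)(R_m − R̄_m) = 51.5567  ⇒  Cov = 51.5567 / 5 = 10.3113
Σ(R_m − R̄_m)² = 116.5333  ⇒  Var(R_m) = 116.5333 / 5 = 23.3067
β = Cov / Var(R_m) = 10.3113 / 23.3067 = 0.4424
MRP = 12.01% − 5.37% = 6.64%
E(R) = R_f + β × MRP = 5.37% + 0.4424 × 6.64% = 8.31%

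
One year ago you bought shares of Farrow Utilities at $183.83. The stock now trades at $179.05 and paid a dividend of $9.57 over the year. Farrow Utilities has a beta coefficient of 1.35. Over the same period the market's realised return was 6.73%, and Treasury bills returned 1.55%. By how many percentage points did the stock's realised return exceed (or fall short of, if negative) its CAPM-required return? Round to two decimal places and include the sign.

-5.94%

Realised HPR = (P1 + D1 − P0) / P0 = (179.05 + 9.57 − 183.83) / 183.83 = 4.79 / 183.83 = 2.6057%
MRP = 6.73% − 1.55% = 5.18%
CAPM required = R_f + β·MRP = 1.55% + 1.35 × 5.18% = 8.5430%
α = realised − required = 2.6057% − 8.5430% = -5.94%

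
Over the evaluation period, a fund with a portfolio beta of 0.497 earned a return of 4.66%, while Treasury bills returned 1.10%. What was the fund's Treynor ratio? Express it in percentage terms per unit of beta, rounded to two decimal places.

Treynor = (R_P − R_f) / β_P = (4.66% − 1.10%) / 0.4970 = 3.56% / 0.4970 = 7.16%

7.16%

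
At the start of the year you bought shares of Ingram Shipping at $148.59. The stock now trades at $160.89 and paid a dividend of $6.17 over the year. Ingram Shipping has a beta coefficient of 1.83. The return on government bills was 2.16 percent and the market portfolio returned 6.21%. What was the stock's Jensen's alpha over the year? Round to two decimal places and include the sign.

Realised HPR = (P1 + D1 − P0) / P0 = (160.89 + 6.17 − 148.59) / 148.59 = 18.47 / 148.59 = 12.4302%
MRP = 6.21% − 2.16% = 4.05%
CAPM required = R_f + β·MRP = 2.16% + 1.83 × 4.05% = 9.5715%
α = realised − required = 12.4302% − 9.5715% = +2.86%

+2.86%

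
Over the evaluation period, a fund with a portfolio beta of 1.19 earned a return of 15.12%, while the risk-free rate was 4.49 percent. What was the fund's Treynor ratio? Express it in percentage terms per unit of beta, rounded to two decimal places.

8.93%

Treynor = (R_P − R_f) / β_P = (15.12% − 4.49%) / 1.1900 = 10.63% / 1.1900 = 8.93%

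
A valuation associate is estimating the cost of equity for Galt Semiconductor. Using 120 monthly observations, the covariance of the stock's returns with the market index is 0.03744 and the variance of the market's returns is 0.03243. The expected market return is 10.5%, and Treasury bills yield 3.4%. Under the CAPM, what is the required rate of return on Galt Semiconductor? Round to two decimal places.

β = Cov(R_i, R_m) / Var(R_m) = 0.03744 / 0.03243 = 1.1545
MRP = 10.5% − 3.4% = 7.10%
E(R) = R_f + β × MRP = 3.4% + 1.1545 × 7.1% = 11.60%

11.60%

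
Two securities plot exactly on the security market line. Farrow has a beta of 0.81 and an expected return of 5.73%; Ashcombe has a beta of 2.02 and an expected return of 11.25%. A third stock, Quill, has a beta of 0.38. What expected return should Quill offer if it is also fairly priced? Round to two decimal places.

3.77%

MRP (SML slope) = (11.25% − 5.73%) / (2.02 − 0.81) = 5.52% / 1.21 = 4.5620%
R_f (intercept) = 5.73% − 0.81 × 4.5620% = 2.0348%
E(R_Quill) = R_f + β × MRP = 2.0348% + 0.38 × 4.5620% = 3.77%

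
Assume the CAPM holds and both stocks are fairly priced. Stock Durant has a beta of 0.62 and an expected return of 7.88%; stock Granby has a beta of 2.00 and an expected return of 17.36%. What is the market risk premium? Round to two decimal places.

6.87%

Both satisfy E(R) = R_f + β·MRP, so the slope of the SML is
MRP = (17.36% − 7.88%) / (2.00 − 0.62) = 9.48% / 1.38 = 6.8696%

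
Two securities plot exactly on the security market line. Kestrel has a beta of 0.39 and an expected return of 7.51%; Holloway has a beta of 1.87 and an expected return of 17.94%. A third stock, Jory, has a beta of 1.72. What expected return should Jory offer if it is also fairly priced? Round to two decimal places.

16.88%

MRP (SML slope) = (17.94% − 7.51%) / (1.87 − 0.39) = 10.43% / 1.48 = 7.0473%
R_f (intercept) = 7.51% − 0.39 × 7.0473% = 4.7616%
E(R_Jory) = R_f + β × MRP = 4.7616% + 1.72 × 7.0473% = 16.88%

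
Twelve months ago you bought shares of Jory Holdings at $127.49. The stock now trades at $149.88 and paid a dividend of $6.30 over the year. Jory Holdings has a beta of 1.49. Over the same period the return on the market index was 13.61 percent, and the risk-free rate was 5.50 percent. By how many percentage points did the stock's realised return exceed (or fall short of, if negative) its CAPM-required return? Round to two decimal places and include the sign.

+4.92%

Realised HPR = (P1 + D1 − P0) / P0 = (149.88 + 6.30 − 127.49) / 127.49 = 28.69 / 127.49 = 22.5037%
MRP = 13.61% − 5.50% = 8.11%
CAPM required = R_f + β·MRP = 5.50% + 1.49 × 8.11% = 17.5839%
α = realised − required = 22.5037% − 17.5839% = +4.92%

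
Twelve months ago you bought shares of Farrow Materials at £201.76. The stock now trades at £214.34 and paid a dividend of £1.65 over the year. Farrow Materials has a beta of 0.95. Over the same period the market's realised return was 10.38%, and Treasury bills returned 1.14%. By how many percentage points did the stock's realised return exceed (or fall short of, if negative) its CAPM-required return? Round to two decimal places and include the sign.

-2.87%

Realised HPR = (P1 + D1 − P0) / P0 = (214.34 + 1.65 − 201.76) / 201.76 = 14.23 / 201.76 = 7.0529%
MRP = 10.38% − 1.14% = 9.24%
CAPM required = R_f + β·MRP = 1.14% + 0.95 × 9.24% = 9.9180%
α = realised − required = 7.0529% − 9.9180% = -2.87%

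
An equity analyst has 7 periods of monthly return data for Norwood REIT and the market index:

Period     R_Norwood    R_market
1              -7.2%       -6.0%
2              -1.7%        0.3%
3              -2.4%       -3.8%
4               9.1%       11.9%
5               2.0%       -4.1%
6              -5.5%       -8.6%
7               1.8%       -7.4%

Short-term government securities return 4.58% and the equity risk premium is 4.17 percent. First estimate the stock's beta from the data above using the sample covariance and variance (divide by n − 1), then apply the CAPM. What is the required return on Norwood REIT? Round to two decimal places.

7.09%

Mean R_i = (-7.2 − 1.7 − 2.4 + 9.1 + 2.0 − 5.5 + 1.8) / 7 = -0.5571%
Mean R_m = (-6.0 + 0.3 − 3.8 + 11.9 − 4.1 − 8.6 − 7.4) / 7 = -2.5286%
Σ(R_i − R̄_i)(R_m − R̄_m) = 176.0186  ⇒  Cov = 176.0186 / 6 = 29.3364
Σ(R_m − R̄_m)² = 292.9143  ⇒  Var(R_m) = 292.9143 / 6 = 48.8191
β = Cov / Var(R_m) = 29.3364 / 48.8191 = 0.6009
E(R) = R_f + β × MRP = 4.58% + 0.6009 × 4.17% = 7.09%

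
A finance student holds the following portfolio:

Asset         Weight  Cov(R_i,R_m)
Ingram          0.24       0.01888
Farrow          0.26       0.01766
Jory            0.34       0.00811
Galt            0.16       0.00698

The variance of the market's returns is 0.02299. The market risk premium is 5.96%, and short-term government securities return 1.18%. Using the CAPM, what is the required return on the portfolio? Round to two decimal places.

4.55%

β_Ingram = 0.01888 / 0.02299 = 0.8212
β_Farrow = 0.01766 / 0.02299 = 0.7682
β_Jory = 0.00811 / 0.02299 = 0.3528
β_Galt = 0.00698 / 0.02299 = 0.3036
β_P = Σ w_i β_i = 0.24×0.8212 + 0.26×0.7682 + 0.34×0.3528 + 0.16×0.3036 = 0.5653
E(R_P) = R_f + β_P × MRP = 1.18% + 0.5653 × 5.96% = 4.55%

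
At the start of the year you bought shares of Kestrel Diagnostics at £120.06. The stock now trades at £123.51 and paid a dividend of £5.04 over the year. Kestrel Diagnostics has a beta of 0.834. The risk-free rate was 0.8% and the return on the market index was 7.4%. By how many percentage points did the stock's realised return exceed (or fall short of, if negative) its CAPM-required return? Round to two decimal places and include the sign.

+0.77%

Realised HPR = (P1 + D1 − P0) / P0 = (123.51 + 5.04 − 120.06) / 120.06 = 8.49 / 120.06 = 7.0715%
MRP = 7.4% − 0.8% = 6.60%
CAPM required = R_f + β·MRP = 0.8% + 0.834 × 6.6% = 6.3044%
α = realised − required = 7.0715% − 6.3044% = +0.77%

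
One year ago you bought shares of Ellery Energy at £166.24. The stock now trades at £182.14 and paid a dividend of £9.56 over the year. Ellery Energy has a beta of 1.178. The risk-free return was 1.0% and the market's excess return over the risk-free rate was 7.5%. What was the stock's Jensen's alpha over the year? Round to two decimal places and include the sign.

+5.48%

Realised HPR = (P1 + D1 − P0) / P0 = (182.14 + 9.56 − 166.24) / 166.24 = 25.46 / 166.24 = 15.3152%
CAPM required = R_f + β·MRP = 1.0% + 1.178 × 7.5% = 9.8350%
α = realised − required = 15.3152% − 9.8350% = +5.48%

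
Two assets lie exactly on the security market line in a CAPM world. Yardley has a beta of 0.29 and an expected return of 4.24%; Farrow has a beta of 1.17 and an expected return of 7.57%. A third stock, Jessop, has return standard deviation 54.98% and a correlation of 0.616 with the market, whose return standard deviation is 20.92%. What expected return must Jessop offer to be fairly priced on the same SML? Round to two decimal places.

9.27%

MRP = (7.57% − 4.24%) / (1.17 − 0.29) = 3.7841%
R_f = 4.24% − 0.29 × 3.7841% = 3.1426%
β_Jessop = ρ·σ_i/σ_m = 0.616 × 54.98 / 20.92 = 1.6189
E(R_Jessop) = R_f + β × MRP = 3.1426% + 1.6189 × 3.7841% = 9.27%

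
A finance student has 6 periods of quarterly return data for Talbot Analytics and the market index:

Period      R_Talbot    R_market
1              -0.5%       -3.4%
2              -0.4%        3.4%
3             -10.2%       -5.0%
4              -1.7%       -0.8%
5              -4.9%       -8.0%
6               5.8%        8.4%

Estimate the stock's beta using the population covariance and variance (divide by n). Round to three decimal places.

Mean R_i = (-0.5 − 0.4 − 10.2 − 1.7 − 4.9 + 5.8) / 6 = -1.9833%
Mean R_m = (-3.4 + 3.4 − 5.0 − 0.8 − 8.0 + 8.4) / 6 = -0.9000%
Σ(R_i − R̄_i)(R_m − R̄_m) = 129.9100  ⇒  Cov = 129.9100 / 6 = 21.6517
Σ(R_m − R̄_m)² = 178.4600  ⇒  Var(R_m) = 178.4600 / 6 = 29.7433
β = Cov / Var(R_m) = 21.6517 / 29.7433 = 0.7280

0.728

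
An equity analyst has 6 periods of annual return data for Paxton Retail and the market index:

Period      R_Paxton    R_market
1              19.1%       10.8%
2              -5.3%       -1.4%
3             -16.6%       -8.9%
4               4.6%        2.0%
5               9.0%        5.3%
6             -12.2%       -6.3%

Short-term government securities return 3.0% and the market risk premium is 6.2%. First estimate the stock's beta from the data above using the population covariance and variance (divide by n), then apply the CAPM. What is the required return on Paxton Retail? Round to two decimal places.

14.41%

Mean R_i = (19.1 − 5.3 − 16.6 + 4.6 + 9.0 − 12.2) / 6 = -0.2333%
Mean R_m = (10.8 − 1.4 − 8.9 + 2.0 + 5.3 − 6.3) / 6 = 0.2500%
Σ(R_i − R̄_i)(R_m − R̄_m) = 495.5500  ⇒  Cov = 495.5500 / 6 = 82.5917
Σ(R_m − R̄_m)² = 269.2150  ⇒  Var(R_m) = 269.2150 / 6 = 44.8692
β = Cov / Var(R_m) = 82.5917 / 44.8692 = 1.8407
E(R) = R_f + β × MRP = 3.0% + 1.8407 × 6.2% = 14.41%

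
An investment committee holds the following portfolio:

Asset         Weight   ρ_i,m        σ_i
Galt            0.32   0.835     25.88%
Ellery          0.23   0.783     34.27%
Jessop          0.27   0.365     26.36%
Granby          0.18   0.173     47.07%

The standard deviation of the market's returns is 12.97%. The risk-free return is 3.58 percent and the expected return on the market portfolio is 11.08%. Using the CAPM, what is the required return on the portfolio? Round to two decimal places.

β_Galt = 0.835 × 25.88% / 12.97% = 1.6661
β_Ellery = 0.783 × 34.27% / 12.97% = 2.0689
β_Jessop = 0.365 × 26.36% / 12.97% = 0.7418
β_Granby = 0.173 × 47.07% / 12.97% = 0.6278
β_P = Σ w_i β_i = 0.32×1.6661 + 0.23×2.0689 + 0.27×0.7418 + 0.18×0.6278 = 1.3223
MRP = 11.08% − 3.58% = 7.50%
E(R_P) = R_f + β_P × MRP = 3.58% + 1.3223 × 7.50% = 13.50%

13.50%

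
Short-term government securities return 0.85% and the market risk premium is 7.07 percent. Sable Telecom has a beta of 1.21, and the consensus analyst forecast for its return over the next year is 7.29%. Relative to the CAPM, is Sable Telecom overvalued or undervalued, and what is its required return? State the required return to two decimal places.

Overvalued; required return 9.40%

Required return = R_f + β·MRP = 0.85% + 1.21 × 7.07% = 9.40%
Forecast 7.29% < required 9.40% → the stock plots below the SML → overvalued.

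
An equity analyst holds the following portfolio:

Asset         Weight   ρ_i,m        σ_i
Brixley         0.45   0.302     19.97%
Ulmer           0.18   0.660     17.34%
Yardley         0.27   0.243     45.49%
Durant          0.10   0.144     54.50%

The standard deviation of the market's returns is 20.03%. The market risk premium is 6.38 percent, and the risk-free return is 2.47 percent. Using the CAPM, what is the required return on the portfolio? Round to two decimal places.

5.19%

β_Brixley = 0.302 × 19.97% / 20.03% = 0.3011
β_Ulmer = 0.660 × 17.34% / 20.03% = 0.5714
β_Yardley = 0.243 × 45.49% / 20.03% = 0.5519
β_Durant = 0.144 × 54.50% / 20.03% = 0.3918
β_P = Σ w_i β_i = 0.45×0.3011 + 0.18×0.5714 + 0.27×0.5519 + 0.10×0.3918 = 0.4265
E(R_P) = R_f + β_P × MRP = 2.47% + 0.4265 × 6.38% = 5.19%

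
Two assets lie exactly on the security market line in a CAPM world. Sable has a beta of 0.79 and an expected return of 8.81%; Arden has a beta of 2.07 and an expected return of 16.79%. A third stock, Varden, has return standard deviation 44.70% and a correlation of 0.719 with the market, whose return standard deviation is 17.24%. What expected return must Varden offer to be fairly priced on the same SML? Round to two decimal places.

15.51%

MRP = (16.79% − 8.81%) / (2.07 − 0.79) = 6.2344%
R_f = 8.81% − 0.79 × 6.2344% = 3.8848%
β_Varden = ρ·σ_i/σ_m = 0.719 × 44.70 / 17.24 = 1.8642
E(R_Varden) = R_f + β × MRP = 3.8848% + 1.8642 × 6.2344% = 15.51%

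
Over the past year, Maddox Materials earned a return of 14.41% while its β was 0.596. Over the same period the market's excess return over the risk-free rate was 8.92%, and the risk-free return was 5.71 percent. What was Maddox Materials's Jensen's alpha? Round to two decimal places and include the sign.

+3.38%

CAPM benchmark = R_f + β(R_m − R_f) = 5.71% + 0.596 × 8.92% = 11.02632%
α = actual − benchmark = 14.41% − 11.02632% = +3.38%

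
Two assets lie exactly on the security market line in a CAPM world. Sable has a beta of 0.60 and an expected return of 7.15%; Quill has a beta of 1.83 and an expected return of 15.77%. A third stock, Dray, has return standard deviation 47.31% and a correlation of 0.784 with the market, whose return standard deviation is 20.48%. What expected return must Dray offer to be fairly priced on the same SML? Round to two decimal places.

MRP = (15.77% − 7.15%) / (1.83 − 0.60) = 7.0081%
R_f = 7.15% − 0.60 × 7.0081% = 2.9451%
β_Dray = ρ·σ_i/σ_m = 0.784 × 47.31 / 20.48 = 1.8111
E(R_Dray) = R_f + β × MRP = 2.9451% + 1.8111 × 7.0081% = 15.64%

15.64%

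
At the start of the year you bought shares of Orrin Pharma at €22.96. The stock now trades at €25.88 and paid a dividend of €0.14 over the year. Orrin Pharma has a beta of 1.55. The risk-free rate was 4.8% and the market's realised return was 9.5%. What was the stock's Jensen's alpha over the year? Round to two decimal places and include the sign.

Realised HPR = (P1 + D1 − P0) / P0 = (25.88 + 0.14 − 22.96) / 22.96 = 3.06 / 22.96 = 13.3275%
MRP = 9.5% − 4.8% = 4.70%
CAPM required = R_f + β·MRP = 4.8% + 1.55 × 4.7% = 12.0850%
α = realised − required = 13.3275% − 12.0850% = +1.24%

+1.24%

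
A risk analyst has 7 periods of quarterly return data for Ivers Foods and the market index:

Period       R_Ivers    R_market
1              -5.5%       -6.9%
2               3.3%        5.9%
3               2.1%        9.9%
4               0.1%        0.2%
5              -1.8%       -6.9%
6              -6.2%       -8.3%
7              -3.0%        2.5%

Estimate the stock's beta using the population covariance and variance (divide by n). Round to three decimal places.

0.428

Mean R_i = (-5.5 + 3.3 + 2.1 + 0.1 − 1.8 − 6.2 − 3.0) / 7 = -1.5714%
Mean R_m = (-6.9 + 5.9 + 9.9 + 0.2 − 6.9 − 8.3 + 2.5) / 7 = -0.5143%
Σ(R_i − R̄_i)(R_m − R̄_m) = 128.9529  ⇒  Cov = 128.9529 / 7 = 18.4218
Σ(R_m − R̄_m)² = 301.3686  ⇒  Var(R_m) = 301.3686 / 7 = 43.0527
β = Cov / Var(R_m) = 18.4218 / 43.0527 = 0.4279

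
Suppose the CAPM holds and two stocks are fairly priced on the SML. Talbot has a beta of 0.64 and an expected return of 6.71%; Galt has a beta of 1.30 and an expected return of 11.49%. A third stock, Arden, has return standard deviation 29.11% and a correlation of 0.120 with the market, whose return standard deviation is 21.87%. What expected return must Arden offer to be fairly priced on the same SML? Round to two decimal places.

3.23%

MRP = (11.49% − 6.71%) / (1.30 − 0.64) = 7.2424%
R_f = 6.71% − 0.64 × 7.2424% = 2.0749%
β_Arden = ρ·σ_i/σ_m = 0.120 × 29.11 / 21.87 = 0.1597
E(R_Arden) = R_f + β × MRP = 2.0749% + 0.1597 × 7.2424% = 3.23%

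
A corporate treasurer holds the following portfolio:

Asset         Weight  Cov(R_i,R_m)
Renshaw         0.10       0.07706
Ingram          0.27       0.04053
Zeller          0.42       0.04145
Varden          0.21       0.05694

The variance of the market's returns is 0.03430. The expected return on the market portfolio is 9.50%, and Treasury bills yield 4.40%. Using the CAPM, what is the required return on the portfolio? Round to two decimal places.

β_Renshaw = 0.07706 / 0.03430 = 2.2466
β_Ingram = 0.04053 / 0.03430 = 1.1816
β_Zeller = 0.04145 / 0.03430 = 1.2085
β_Varden = 0.05694 / 0.03430 = 1.6601
β_P = Σ w_i β_i = 0.10×2.2466 + 0.27×1.1816 + 0.42×1.2085 + 0.21×1.6601 = 1.3999
MRP = 9.50% − 4.40% = 5.10%
E(R_P) = R_f + β_P × MRP = 4.40% + 1.3999 × 5.10% = 11.54%

11.54%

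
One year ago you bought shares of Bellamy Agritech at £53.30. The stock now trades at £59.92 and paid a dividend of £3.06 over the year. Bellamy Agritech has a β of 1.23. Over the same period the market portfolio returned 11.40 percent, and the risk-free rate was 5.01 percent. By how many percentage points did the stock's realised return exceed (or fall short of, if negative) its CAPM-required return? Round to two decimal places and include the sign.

Realised HPR = (P1 + D1 − P0) / P0 = (59.92 + 3.06 − 53.30) / 53.30 = 9.68 / 53.30 = 18.1614%
MRP = 11.40% − 5.01% = 6.39%
CAPM required = R_f + β·MRP = 5.01% + 1.23 × 6.39% = 12.8697%
α = realised − required = 18.1614% − 12.8697% = +5.29%

+5.29%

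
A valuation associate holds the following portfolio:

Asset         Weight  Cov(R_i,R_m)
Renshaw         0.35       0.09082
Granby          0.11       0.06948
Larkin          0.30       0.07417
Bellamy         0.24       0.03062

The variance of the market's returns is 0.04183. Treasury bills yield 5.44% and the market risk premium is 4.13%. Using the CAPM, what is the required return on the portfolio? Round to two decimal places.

β_Renshaw = 0.09082 / 0.04183 = 2.1712
β_Granby = 0.06948 / 0.04183 = 1.6610
β_Larkin = 0.07417 / 0.04183 = 1.7731
β_Bellamy = 0.03062 / 0.04183 = 0.7320
β_P = Σ w_i β_i = 0.35×2.1712 + 0.11×1.6610 + 0.30×1.7731 + 0.24×0.7320 = 1.6502
E(R_P) = R_f + β_P × MRP = 5.44% + 1.6502 × 4.13% = 12.26%

12.26%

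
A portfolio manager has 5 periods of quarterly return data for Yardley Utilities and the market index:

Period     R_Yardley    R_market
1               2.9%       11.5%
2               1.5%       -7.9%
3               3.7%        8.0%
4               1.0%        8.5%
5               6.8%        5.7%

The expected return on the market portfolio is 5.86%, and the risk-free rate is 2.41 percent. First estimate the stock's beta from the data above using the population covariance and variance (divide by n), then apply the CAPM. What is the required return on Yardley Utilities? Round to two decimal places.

2.65%

Mean R_i = (2.9 + 1.5 + 3.7 + 1.0 + 6.8) / 5 = 3.1800%
Mean R_m = (11.5 − 7.9 + 8.0 + 8.5 + 5.7) / 5 = 5.1600%
Σ(R_i − R̄_i)(R_m − R̄_m) = 16.3160  ⇒  Cov = 16.3160 / 5 = 3.2632
Σ(R_m − R̄_m)² = 230.2720  ⇒  Var(R_m) = 230.2720 / 5 = 46.0544
β = Cov / Var(R_m) = 3.2632 / 46.0544 = 0.0709
MRP = 5.86% − 2.41% = 3.45%
E(R) = R_f + β × MRP = 2.41% + 0.0709 × 3.45% = 2.65%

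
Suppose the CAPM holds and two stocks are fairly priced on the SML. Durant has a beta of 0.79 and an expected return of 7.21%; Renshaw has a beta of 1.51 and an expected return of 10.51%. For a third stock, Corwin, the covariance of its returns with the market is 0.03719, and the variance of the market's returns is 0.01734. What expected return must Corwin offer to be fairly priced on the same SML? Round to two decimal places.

MRP = (10.51% − 7.21%) / (1.51 − 0.79) = 4.5833%
R_f = 7.21% − 0.79 × 4.5833% = 3.5892%
β_Corwin = Cov / Var(R_m) = 0.03719 / 0.01734 = 2.1448
E(R_Corwin) = R_f + β × MRP = 3.5892% + 2.1448 × 4.5833% = 13.42%

13.42%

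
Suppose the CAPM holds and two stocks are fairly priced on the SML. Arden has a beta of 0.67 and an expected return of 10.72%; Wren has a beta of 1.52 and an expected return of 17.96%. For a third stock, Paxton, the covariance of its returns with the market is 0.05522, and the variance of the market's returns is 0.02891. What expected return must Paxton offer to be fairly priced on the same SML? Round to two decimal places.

MRP = (17.96% − 10.72%) / (1.52 − 0.67) = 8.5176%
R_f = 10.72% − 0.67 × 8.5176% = 5.0132%
β_Paxton = Cov / Var(R_m) = 0.05522 / 0.02891 = 1.9101
E(R_Paxton) = R_f + β × MRP = 5.0132% + 1.9101 × 8.5176% = 21.28%

21.28%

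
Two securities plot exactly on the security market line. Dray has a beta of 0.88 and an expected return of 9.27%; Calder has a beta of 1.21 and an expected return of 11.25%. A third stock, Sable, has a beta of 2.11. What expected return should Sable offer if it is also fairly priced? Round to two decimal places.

16.65%

MRP (SML slope) = (11.25% − 9.27%) / (1.21 − 0.88) = 1.98% / 0.33 = 6.0000%
R_f (intercept) = 9.27% − 0.88 × 6.0000% = 3.9900%
E(R_Sable) = R_f + β × MRP = 3.9900% + 2.11 × 6.0000% = 16.65%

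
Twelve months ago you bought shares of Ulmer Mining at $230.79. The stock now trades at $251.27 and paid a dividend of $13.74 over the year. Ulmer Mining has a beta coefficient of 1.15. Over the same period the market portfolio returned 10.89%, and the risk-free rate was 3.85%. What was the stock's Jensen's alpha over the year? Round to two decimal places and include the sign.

Realised HPR = (P1 + D1 − P0) / P0 = (251.27 + 13.74 − 230.79) / 230.79 = 34.22 / 230.79 = 14.8273%
MRP = 10.89% − 3.85% = 7.04%
CAPM required = R_f + β·MRP = 3.85% + 1.15 × 7.04% = 11.9460%
α = realised − required = 14.8273% − 11.9460% = +2.88%

+2.88%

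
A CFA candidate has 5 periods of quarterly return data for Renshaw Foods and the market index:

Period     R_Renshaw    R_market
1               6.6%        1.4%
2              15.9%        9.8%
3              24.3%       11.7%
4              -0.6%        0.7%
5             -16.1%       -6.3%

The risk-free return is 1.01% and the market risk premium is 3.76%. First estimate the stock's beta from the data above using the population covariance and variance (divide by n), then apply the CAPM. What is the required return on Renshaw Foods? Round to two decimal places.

Mean R_i = (6.6 + 15.9 + 24.3 − 0.6 − 16.1) / 5 = 6.0200%
Mean R_m = (1.4 + 9.8 + 11.7 + 0.7 − 6.3) / 5 = 3.4600%
Σ(R_i − R̄_i)(R_m − R̄_m) = 446.2340  ⇒  Cov = 446.2340 / 5 = 89.2468
Σ(R_m − R̄_m)² = 215.2120  ⇒  Var(R_m) = 215.2120 / 5 = 43.0424
β = Cov / Var(R_m) = 89.2468 / 43.0424 = 2.0735
E(R) = R_f + β × MRP = 1.01% + 2.0735 × 3.76% = 8.81%

8.81%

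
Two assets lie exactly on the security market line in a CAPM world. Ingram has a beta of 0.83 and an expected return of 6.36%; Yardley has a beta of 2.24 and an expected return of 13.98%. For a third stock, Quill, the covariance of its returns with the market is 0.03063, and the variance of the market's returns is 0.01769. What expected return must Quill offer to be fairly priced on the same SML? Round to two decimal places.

MRP = (13.98% − 6.36%) / (2.24 − 0.83) = 5.4043%
R_f = 6.36% − 0.83 × 5.4043% = 1.8744%
β_Quill = Cov / Var(R_m) = 0.03063 / 0.01769 = 1.7315
E(R_Quill) = R_f + β × MRP = 1.8744% + 1.7315 × 5.4043% = 11.23%

11.23%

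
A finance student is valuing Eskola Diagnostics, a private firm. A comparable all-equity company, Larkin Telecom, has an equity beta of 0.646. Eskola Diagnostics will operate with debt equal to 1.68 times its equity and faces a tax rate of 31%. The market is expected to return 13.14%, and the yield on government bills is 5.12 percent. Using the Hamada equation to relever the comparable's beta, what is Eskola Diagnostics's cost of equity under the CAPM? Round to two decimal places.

16.31%

β_L = β_U × [1 + (1 − t)(D/E)] = 0.646 × [1 + (1 − 0.31) × 1.68]
    = 0.646 × [1 + 0.69 × 1.68] = 0.646 × 2.1592 = 1.3948
MRP = 13.14% − 5.12% = 8.02%
E(R) = R_f + β_L × MRP = 5.12% + 1.3948 × 8.02% = 16.31%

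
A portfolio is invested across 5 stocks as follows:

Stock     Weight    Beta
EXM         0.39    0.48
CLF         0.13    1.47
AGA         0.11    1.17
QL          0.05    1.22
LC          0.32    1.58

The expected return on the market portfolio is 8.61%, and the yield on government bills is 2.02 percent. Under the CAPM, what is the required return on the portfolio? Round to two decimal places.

9.10%

β_P = Σ w_i β_i = 0.39×0.48 + 0.13×1.47 + 0.11×1.17 + 0.05×1.22 + 0.32×1.58 = 1.0736
MRP = 8.61% − 2.02% = 6.59%
E(R_P) = R_f + β_P × MRP = 2.02% + 1.0736 × 6.59% = 9.10%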